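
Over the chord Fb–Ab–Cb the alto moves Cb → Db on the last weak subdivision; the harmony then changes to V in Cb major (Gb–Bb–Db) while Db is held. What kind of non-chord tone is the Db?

Db is an anticipation.

The harmony at that moment is Fb major triad (Fb, Ab, Cb); Db is not a chord tone.
It is approached by step up from Cb and then sustained as the same pitch into the next harmony.
Arriving early and becoming a chord tone when the harmony changes — an anticipation.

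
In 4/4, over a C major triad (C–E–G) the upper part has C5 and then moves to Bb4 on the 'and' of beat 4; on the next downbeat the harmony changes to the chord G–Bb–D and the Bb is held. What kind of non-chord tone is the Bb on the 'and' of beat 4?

The harmony at that moment is C major triad (C, E, G); Bb4 is not a chord tone.
It is approached by step down from C5 and then sustained as the same pitch into the next harmony.
Arriving early and becoming a chord tone when the harmony changes — an anticipation.

Anticipation.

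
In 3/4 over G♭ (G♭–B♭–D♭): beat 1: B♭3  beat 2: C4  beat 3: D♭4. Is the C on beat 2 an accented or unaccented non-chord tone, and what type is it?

The harmony at that moment is G♭ major triad (G♭, B♭, D♭); C4 is not a chord tone.
It is approached by step up from B♭3 and left by step up to D♭4.
Step in, step out in the same direction — a passing tone.
It falls on a weak beat, so it is unaccented.

Unaccented passing tone.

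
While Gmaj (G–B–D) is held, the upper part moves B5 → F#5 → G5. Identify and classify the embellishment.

The harmony at that moment is G major triad (G, B, D); F#5 is not a chord tone.
It is approached by leap down from B5 and left by step up to G5.
Leap in, step out — an appoggiatura.

F#5 is an appoggiatura.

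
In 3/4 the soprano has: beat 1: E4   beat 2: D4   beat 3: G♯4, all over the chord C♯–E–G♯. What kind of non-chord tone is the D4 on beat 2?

The harmony at that moment is C♯ minor triad (C♯, E, G♯); D4 is not a chord tone.
It is approached by step down from E4 and left by leap up to G♯4.
Step in, leap out, on a weak beat — an escape tone.

Escape tone.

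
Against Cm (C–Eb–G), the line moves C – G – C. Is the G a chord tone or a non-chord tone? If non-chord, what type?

C minor triad contains C, Eb, G; G is the fifth, so it is a chord tone.

Chord tone (the fifth of C minor triad).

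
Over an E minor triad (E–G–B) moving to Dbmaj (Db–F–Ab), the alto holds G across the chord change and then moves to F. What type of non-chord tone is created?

G is a suspension.

The harmony at that moment is Db major triad (Db, F, Ab); G is not a chord tone.
It is held over (the same pitch as the preceding G) and left by step down to F.
Held over from the previous chord and resolving down by step — a suspension.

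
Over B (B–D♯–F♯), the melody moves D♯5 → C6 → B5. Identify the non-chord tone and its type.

C6 is an appoggiatura.

The harmony at that moment is B major triad (B, D♯, F♯); C6 is not a chord tone.
It is approached by leap up from D♯5 and left by step down to B5.
Leap in, step out — an appoggiatura.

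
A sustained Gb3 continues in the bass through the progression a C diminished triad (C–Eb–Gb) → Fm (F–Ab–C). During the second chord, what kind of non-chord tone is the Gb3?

The harmony at that moment is F minor triad (F, Ab, C); Gb3 is not a chord tone.
It is held over (the same pitch as the preceding Gb3) and then sustained as the same pitch into the next harmony.
Sustained through a change of harmony — a pedal tone.

Pedal tone (pedal point).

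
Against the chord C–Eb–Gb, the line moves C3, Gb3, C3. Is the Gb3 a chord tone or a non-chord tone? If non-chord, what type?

Chord tone (the fifth of C diminished triad).

C diminished triad contains C, Eb, Gb; Gb is the fifth, so it is a chord tone.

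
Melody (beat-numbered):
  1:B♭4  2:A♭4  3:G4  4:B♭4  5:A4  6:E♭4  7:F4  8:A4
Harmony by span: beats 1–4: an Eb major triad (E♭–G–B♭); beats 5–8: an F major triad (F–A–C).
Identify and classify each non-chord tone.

The harmony at that moment is E♭ major triad (E♭, G, B♭); A♭4 is not a chord tone.
It is approached by step down from B♭4 and left by step down to G4.
Step in, step out in the same direction — a passing tone.
The harmony at that moment is F major triad (F, A, C); E♭4 is not a chord tone.
It is approached by leap down from A4 and left by step up to F4.
Leap in, step out — an appoggiatura.

A♭4 (beat 2) — passing tone; E♭4 (beat 6) — appoggiatura.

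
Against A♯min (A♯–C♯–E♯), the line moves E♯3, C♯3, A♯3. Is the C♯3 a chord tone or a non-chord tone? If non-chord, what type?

Chord tone (the third of A# minor triad).

A# minor triad contains A♯, C♯, E♯; C♯ is the third, so it is a chord tone.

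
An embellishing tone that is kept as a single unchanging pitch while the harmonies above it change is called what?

Approach: none. Departure: none — a single pitch is sustained while the chords change around it, passing through harmonies that do not contain it.
No melodic motion at all; the dissonance is created entirely by the moving harmonies against the stationary note — a pedal tone (pedal point).

Pedal tone.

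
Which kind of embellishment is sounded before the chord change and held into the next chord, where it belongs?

Anticipation.

Approach: ahead of the chord change (typically by step), so it is dissonant against the current harmony. Departure: none — the same pitch is restated or held and is a chord tone of the new harmony.
Dissonant first, consonant once the harmony catches up: the note simply arrives early — an anticipation. (The reverse timing, consonant first and dissonant after the change, would be a suspension or retardation.)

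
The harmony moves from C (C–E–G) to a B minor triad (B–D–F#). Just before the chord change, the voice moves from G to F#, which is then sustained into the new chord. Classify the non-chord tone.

The harmony at that moment is C major triad (C, E, G); F# is not a chord tone.
It is approached by step down from G and then sustained as the same pitch into the next harmony.
Arriving early and becoming a chord tone when the harmony changes — an anticipation.

F# is an anticipation.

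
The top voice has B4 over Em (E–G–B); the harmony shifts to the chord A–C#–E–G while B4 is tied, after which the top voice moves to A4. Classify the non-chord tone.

The harmony at that moment is A dominant seventh chord (A, C#, E, G); B4 is not a chord tone.
It is held over (the same pitch as the preceding B4) and left by step down to A4.
Held over from the previous chord and resolving down by step — a suspension.

B4 is a suspension.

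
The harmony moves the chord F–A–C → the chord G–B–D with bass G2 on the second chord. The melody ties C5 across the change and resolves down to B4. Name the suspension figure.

At the second chord the bass is G2. The suspended C5 lies a fourth above the bass; after resolving down by step to B4, the interval above the bass becomes a third.
Suspension figures are named by those two intervals: 4–3.

4–3 suspension.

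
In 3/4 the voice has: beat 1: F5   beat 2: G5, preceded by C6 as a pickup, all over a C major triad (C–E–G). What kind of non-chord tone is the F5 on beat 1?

Appoggiatura.

The harmony at that moment is C major triad (C, E, G); F5 is not a chord tone.
It is approached by leap down from C6 and left by step up to G5.
Leap in, step out, metrically accented — an appoggiatura.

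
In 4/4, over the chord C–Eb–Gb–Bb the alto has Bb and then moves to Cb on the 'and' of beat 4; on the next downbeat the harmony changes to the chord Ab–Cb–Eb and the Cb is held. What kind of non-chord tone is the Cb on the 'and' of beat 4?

Anticipation.

The harmony at that moment is C half-diminished seventh chord (C, Eb, Gb, Bb); Cb is not a chord tone.
It is approached by step up from Bb and then sustained as the same pitch into the next harmony.
Arriving early and becoming a chord tone when the harmony changes — an anticipation.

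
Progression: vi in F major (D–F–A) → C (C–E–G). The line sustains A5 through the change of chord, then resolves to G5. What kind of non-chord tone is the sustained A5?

The harmony at that moment is C major triad (C, E, G); A5 is not a chord tone.
It is held over (the same pitch as the preceding A5) and left by step down to G5.
Held over from the previous chord and resolving down by step — a suspension.

A5 is a suspension.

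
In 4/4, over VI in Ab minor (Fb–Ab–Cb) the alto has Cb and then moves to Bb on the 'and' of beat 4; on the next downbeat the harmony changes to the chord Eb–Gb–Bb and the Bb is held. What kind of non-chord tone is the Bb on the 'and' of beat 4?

The harmony at that moment is Fb major triad (Fb, Ab, Cb); Bb is not a chord tone.
It is approached by step down from Cb and then sustained as the same pitch into the next harmony.
Arriving early and becoming a chord tone when the harmony changes — an anticipation.

Anticipation.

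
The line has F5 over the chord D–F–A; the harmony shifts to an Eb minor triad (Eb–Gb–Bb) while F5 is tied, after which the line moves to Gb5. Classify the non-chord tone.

F5 is a retardation.

The harmony at that moment is Eb minor triad (Eb, Gb, Bb); F5 is not a chord tone.
It is held over (the same pitch as the preceding F5) and left by step up to Gb5.
Held over from the previous chord and resolving up by step — a retardation.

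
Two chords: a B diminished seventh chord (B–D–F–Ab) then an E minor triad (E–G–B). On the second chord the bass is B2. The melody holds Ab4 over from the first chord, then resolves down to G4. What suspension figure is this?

7–6 suspension.

At the second chord the bass is B2. The suspended Ab4 lies a seventh above the bass; after resolving down by step to G4, the interval above the bass becomes a sixth.
Suspension figures are named by those two intervals: 7–6.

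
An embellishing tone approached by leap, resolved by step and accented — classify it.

Appoggiatura.

Approach: by leap. Departure: by step. Metric position: strong.
Leap in, step out, in a metrically strong position — an appoggiatura. (It is the mirror image of the escape tone, which steps in and leaps out from a weak position.)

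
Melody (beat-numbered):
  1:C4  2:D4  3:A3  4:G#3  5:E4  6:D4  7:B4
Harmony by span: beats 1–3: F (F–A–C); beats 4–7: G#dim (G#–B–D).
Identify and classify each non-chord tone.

D4 (beat 2) — escape tone; E4 (beat 5) — appoggiatura.

The harmony at that moment is F major triad (F, A, C); D4 is not a chord tone.
It is approached by step up from C4 and left by leap down to A3.
Step in, leap out — an escape tone.
The harmony at that moment is G# diminished triad (G#, B, D); E4 is not a chord tone.
It is approached by leap up from G#3 and left by step down to D4.
Leap in, step out — an appoggiatura.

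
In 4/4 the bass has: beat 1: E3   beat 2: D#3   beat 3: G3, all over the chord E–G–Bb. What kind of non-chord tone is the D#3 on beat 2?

The harmony at that moment is E diminished triad (E, G, Bb); D#3 is not a chord tone.
It is approached by step down from E3 and left by leap up to G3.
Step in, leap out, on a weak beat — an escape tone.

Escape tone.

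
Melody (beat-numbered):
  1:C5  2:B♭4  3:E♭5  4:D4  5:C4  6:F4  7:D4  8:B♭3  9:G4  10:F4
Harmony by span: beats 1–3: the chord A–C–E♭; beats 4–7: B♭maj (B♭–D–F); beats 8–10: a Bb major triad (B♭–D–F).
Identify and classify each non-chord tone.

B♭4 (beat 2) — escape tone; C4 (beat 5) — escape tone; G4 (beat 9) — appoggiatura.

The harmony at that moment is A diminished triad (A, C, E♭); B♭4 is not a chord tone.
It is approached by step down from C5 and left by leap up to E♭5.
Step in, leap out — an escape tone.
The harmony at that moment is B♭ major triad (B♭, D, F); C4 is not a chord tone.
It is approached by step down from D4 and left by leap up to F4.
Step in, leap out — an escape tone.
The harmony at that moment is B♭ major triad (B♭, D, F); G4 is not a chord tone.
It is approached by leap up from B♭3 and left by step down to F4.
Leap in, step out — an appoggiatura.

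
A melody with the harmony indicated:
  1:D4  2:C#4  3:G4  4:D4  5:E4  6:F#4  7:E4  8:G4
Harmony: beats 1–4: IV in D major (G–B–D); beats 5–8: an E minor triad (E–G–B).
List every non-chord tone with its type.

C#4 (beat 2) — escape tone; F#4 (beat 6) — neighbor tone.

The harmony at that moment is G major triad (G, B, D); C#4 is not a chord tone.
It is approached by step down from D4 and left by leap up to G4.
Step in, leap out — an escape tone.
The harmony at that moment is E minor triad (E, G, B); F#4 is not a chord tone.
It is approached by step up from E4 and left by step down to E4.
Step away and step back to the same note — a neighbor tone (upper neighbor).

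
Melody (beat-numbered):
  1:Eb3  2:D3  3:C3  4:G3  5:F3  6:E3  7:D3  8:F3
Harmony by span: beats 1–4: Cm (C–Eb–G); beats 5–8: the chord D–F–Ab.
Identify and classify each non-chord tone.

D3 (beat 2) — passing tone; E3 (beat 6) — passing tone.

The harmony at that moment is C minor triad (C, Eb, G); D3 is not a chord tone.
It is approached by step down from Eb3 and left by step down to C3.
Step in, step out in the same direction — a passing tone.
The harmony at that moment is D diminished triad (D, F, Ab); E3 is not a chord tone.
It is approached by step down from F3 and left by step down to D3.
Step in, step out in the same direction — a passing tone.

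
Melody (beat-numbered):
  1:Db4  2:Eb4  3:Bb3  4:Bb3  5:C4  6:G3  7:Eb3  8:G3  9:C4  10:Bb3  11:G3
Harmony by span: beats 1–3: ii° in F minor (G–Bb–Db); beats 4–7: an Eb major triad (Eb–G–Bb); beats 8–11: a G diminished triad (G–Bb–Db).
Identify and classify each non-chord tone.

Eb4 (beat 2) — escape tone; C4 (beat 5) — escape tone; C4 (beat 9) — appoggiatura.

The harmony at that moment is G diminished triad (G, Bb, Db); Eb4 is not a chord tone.
It is approached by step up from Db4 and left by leap down to Bb3.
Step in, leap out — an escape tone.
The harmony at that moment is Eb major triad (Eb, G, Bb); C4 is not a chord tone.
It is approached by step up from Bb3 and left by leap down to G3.
Step in, leap out — an escape tone.
The harmony at that moment is G diminished triad (G, Bb, Db); C4 is not a chord tone.
It is approached by leap up from G3 and left by step down to Bb3.
Leap in, step out — an appoggiatura.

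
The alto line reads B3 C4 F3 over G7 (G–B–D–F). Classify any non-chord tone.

C4 is an escape tone.

The harmony at that moment is G dominant seventh chord (G, B, D, F); C4 is not a chord tone.
It is approached by step up from B3 and left by leap down to F3.
Step in, leap out — an escape tone.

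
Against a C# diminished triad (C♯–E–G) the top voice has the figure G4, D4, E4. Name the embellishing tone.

D4 is an appoggiatura.

The harmony at that moment is C♯ diminished triad (C♯, E, G); D4 is not a chord tone.
It is approached by leap down from G4 and left by step up to E4.
Leap in, step out — an appoggiatura.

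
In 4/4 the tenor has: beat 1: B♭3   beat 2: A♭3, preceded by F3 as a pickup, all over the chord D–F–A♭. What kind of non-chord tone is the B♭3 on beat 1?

Appoggiatura.

The harmony at that moment is D diminished triad (D, F, A♭); B♭3 is not a chord tone.
It is approached by leap up from F3 and left by step down to A♭3.
Leap in, step out, metrically accented — an appoggiatura.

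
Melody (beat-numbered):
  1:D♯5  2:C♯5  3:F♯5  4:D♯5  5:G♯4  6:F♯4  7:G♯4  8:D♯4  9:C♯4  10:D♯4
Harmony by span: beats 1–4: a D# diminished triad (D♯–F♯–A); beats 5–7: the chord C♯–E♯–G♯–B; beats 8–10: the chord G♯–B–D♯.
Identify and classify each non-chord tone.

The harmony at that moment is D♯ diminished triad (D♯, F♯, A); C♯5 is not a chord tone.
It is approached by step down from D♯5 and left by leap up to F♯5.
Step in, leap out — an escape tone.
The harmony at that moment is C♯ dominant seventh chord (C♯, E♯, G♯, B); F♯4 is not a chord tone.
It is approached by step down from G♯4 and left by step up to G♯4.
Step away and step back to the same note — a neighbor tone (lower neighbor).
The harmony at that moment is G♯ minor triad (G♯, B, D♯); C♯4 is not a chord tone.
It is approached by step down from D♯4 and left by step up to D♯4.
Step away and step back to the same note — a neighbor tone (lower neighbor).

C♯5 (beat 2) — escape tone; F♯4 (beat 6) — neighbor tone; C♯4 (beat 9) — neighbor tone.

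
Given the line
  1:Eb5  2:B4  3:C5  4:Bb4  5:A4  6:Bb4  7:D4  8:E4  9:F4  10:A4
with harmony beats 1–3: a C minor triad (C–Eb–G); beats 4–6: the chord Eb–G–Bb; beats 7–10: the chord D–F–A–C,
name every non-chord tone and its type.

The harmony at that moment is C minor triad (C, Eb, G); B4 is not a chord tone.
It is approached by leap down from Eb5 and left by step up to C5.
Leap in, step out — an appoggiatura.
The harmony at that moment is Eb major triad (Eb, G, Bb); A4 is not a chord tone.
It is approached by step down from Bb4 and left by step up to Bb4.
Step away and step back to the same note — a neighbor tone (lower neighbor).
The harmony at that moment is D minor seventh chord (D, F, A, C); E4 is not a chord tone.
It is approached by step up from D4 and left by step up to F4.
Step in, step out in the same direction — a passing tone.

B4 (beat 2) — appoggiatura; A4 (beat 5) — neighbor tone; E4 (beat 8) — passing tone.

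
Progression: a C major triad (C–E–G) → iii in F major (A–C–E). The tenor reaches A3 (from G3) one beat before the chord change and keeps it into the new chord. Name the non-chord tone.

The harmony at that moment is C major triad (C, E, G); A3 is not a chord tone.
It is approached by step up from G3 and then sustained as the same pitch into the next harmony.
Arriving early and becoming a chord tone when the harmony changes — an anticipation.

A3 is an anticipation.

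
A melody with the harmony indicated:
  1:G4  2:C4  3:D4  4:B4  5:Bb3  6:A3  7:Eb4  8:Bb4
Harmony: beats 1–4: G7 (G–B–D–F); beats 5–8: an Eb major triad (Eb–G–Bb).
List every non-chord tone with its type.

The harmony at that moment is G dominant seventh chord (G, B, D, F); C4 is not a chord tone.
It is approached by leap down from G4 and left by step up to D4.
Leap in, step out — an appoggiatura.
The harmony at that moment is Eb major triad (Eb, G, Bb); A3 is not a chord tone.
It is approached by step down from Bb3 and left by leap up to Eb4.
Step in, leap out — an escape tone.

C4 (beat 2) — appoggiatura; A3 (beat 6) — escape tone.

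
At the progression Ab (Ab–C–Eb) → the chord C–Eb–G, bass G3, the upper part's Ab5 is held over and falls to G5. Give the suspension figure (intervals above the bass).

9–8 suspension.

At the second chord the bass is G3. The suspended Ab5 lies a ninth above the bass; after resolving down by step to G5, the interval above the bass becomes an octave.
Suspension figures are named by those two intervals: 9–8.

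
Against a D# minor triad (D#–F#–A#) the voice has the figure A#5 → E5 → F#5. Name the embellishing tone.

The harmony at that moment is D# minor triad (D#, F#, A#); E5 is not a chord tone.
It is approached by leap down from A#5 and left by step up to F#5.
Leap in, step out — an appoggiatura.

E5 is an appoggiatura.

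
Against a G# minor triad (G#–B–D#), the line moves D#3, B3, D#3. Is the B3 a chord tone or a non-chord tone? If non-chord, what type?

Chord tone (the third of G# minor triad).

G# minor triad contains G#, B, D#; B is the third, so it is a chord tone.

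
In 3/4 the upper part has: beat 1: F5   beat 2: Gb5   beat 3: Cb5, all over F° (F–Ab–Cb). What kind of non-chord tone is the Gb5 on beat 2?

Escape tone.

The harmony at that moment is F diminished triad (F, Ab, Cb); Gb5 is not a chord tone.
It is approached by step up from F5 and left by leap down to Cb5.
Step in, leap out, on a weak beat — an escape tone.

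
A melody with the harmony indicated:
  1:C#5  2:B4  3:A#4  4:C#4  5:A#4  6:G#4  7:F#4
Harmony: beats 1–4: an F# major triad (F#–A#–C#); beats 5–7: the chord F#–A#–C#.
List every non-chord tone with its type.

The harmony at that moment is F# major triad (F#, A#, C#); B4 is not a chord tone.
It is approached by step down from C#5 and left by step down to A#4.
Step in, step out in the same direction — a passing tone.
The harmony at that moment is F# major triad (F#, A#, C#); G#4 is not a chord tone.
It is approached by step down from A#4 and left by step down to F#4.
Step in, step out in the same direction — a passing tone.

B4 (beat 2) — passing tone; G#4 (beat 6) — passing tone.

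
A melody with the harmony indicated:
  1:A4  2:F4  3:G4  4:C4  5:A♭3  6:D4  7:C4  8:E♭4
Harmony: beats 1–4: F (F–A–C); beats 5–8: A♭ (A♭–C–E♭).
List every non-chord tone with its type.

G4 (beat 3) — escape tone; D4 (beat 6) — appoggiatura.

The harmony at that moment is F major triad (F, A, C); G4 is not a chord tone.
It is approached by step up from F4 and left by leap down to C4.
Step in, leap out — an escape tone.
The harmony at that moment is A♭ major triad (A♭, C, E♭); D4 is not a chord tone.
It is approached by leap up from A♭3 and left by step down to C4.
Leap in, step out — an appoggiatura.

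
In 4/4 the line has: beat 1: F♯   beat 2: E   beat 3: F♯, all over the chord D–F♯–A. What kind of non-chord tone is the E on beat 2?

Lower neighbor tone.

The harmony at that moment is D major triad (D, F♯, A); E is not a chord tone.
It is approached by step down from F♯ and left by step up to F♯.
Step away and step back to the same note — a neighbor tone (lower neighbor).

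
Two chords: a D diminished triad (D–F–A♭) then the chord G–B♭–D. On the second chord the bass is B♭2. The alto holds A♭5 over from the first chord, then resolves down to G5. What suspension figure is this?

At the second chord the bass is B♭2. The suspended A♭5 lies a seventh above the bass; after resolving down by step to G5, the interval above the bass becomes a sixth.
Suspension figures are named by those two intervals: 7–6.

7–6 suspension.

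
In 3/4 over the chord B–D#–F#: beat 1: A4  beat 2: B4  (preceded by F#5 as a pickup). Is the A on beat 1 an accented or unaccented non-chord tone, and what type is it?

The harmony at that moment is B major triad (B, D#, F#); A4 is not a chord tone.
It is approached by leap down from F#5 and left by step up to B4.
Leap in, step out — an appoggiatura.
It falls on the downbeat, so it is accented.

Accented appoggiatura.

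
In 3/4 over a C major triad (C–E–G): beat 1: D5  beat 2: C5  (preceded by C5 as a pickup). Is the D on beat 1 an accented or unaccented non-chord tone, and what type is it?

Accented neighbor tone.

The harmony at that moment is C major triad (C, E, G); D5 is not a chord tone.
It is approached by step up from C5 and left by step down to C5.
Step away and step back to the same note — a neighbor tone (upper neighbor).
It falls on the downbeat, so it is accented.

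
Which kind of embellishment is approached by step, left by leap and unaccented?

Approach: by step. Departure: by leap. Metric position: weak.
Step in, leap out, from a weak position — an escape tone (échappée). (It is the mirror image of the appoggiatura, which leaps in and steps out on a strong beat.)

Escape tone.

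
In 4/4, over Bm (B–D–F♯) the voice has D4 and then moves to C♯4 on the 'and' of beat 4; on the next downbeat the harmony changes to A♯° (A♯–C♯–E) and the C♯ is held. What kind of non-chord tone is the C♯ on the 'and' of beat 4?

Anticipation.

The harmony at that moment is B minor triad (B, D, F♯); C♯4 is not a chord tone.
It is approached by step down from D4 and then sustained as the same pitch into the next harmony.
Arriving early and becoming a chord tone when the harmony changes — an anticipation.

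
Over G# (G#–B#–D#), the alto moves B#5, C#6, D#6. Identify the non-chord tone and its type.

C#6 is a passing tone.

The harmony at that moment is G# major triad (G#, B#, D#); C#6 is not a chord tone.
It is approached by step up from B#5 and left by step up to D#6.
Step in, step out in the same direction — a passing tone.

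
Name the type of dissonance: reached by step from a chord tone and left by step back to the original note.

Neighbor tone.

Approach: by step. Departure: by step in the opposite direction, back to the starting pitch.
Stepwise on both sides but reversing to return to the same chord tone — a neighbor tone. (Had it continued onward in the same direction it would be a passing tone instead.)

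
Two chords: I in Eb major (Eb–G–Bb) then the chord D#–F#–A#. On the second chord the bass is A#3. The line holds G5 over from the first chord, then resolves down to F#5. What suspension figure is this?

At the second chord the bass is A#3. The suspended G5 lies a seventh above the bass; after resolving down by step to F#5, the interval above the bass becomes a sixth.
Suspension figures are named by those two intervals: 7–6.

7–6 suspension.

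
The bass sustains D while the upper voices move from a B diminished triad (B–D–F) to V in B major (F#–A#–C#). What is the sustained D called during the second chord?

Pedal tone (pedal point).

The harmony at that moment is F# major triad (F#, A#, C#); D is not a chord tone.
It is held over (the same pitch as the preceding D) and then sustained as the same pitch into the next harmony.
Sustained through a change of harmony — a pedal tone.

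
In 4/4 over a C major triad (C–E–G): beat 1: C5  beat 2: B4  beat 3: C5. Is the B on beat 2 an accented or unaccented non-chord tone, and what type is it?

Unaccented neighbor tone.

The harmony at that moment is C major triad (C, E, G); B4 is not a chord tone.
It is approached by step down from C5 and left by step up to C5.
Step away and step back to the same note — a neighbor tone (lower neighbor).
It falls on a weak beat, so it is unaccented.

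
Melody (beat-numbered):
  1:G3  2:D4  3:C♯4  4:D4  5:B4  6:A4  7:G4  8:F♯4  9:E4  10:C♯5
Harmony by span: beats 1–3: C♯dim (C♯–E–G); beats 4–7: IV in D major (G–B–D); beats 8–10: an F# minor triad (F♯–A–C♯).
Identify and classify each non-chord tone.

D4 (beat 2) — appoggiatura; A4 (beat 6) — passing tone; E4 (beat 9) — escape tone.

The harmony at that moment is C♯ diminished triad (C♯, E, G); D4 is not a chord tone.
It is approached by leap up from G3 and left by step down to C♯4.
Leap in, step out — an appoggiatura.
The harmony at that moment is G major triad (G, B, D); A4 is not a chord tone.
It is approached by step down from B4 and left by step down to G4.
Step in, step out in the same direction — a passing tone.
The harmony at that moment is F♯ minor triad (F♯, A, C♯); E4 is not a chord tone.
It is approached by step down from F♯4 and left by leap up to C♯5.
Step in, leap out — an escape tone.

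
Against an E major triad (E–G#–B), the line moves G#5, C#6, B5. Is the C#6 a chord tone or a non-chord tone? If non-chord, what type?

The harmony at that moment is E major triad (E, G#, B); C#6 is not a chord tone.
It is approached by leap up from G#5 and left by step down to B5.
Leap in, step out — an appoggiatura.

Non-chord tone — an appoggiatura.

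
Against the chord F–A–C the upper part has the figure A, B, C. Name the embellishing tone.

The harmony at that moment is F major triad (F, A, C); B is not a chord tone.
It is approached by step up from A and left by step up to C.
Step in, step out in the same direction — a passing tone.

B is a passing tone.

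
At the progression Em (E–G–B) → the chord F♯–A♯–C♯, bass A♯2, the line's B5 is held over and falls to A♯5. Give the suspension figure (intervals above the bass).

At the second chord the bass is A♯2. The suspended B5 lies a ninth above the bass; after resolving down by step to A♯5, the interval above the bass becomes an octave.
Suspension figures are named by those two intervals: 9–8.

9–8 suspension.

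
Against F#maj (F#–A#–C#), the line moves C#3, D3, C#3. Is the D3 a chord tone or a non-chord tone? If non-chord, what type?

The harmony at that moment is F# major triad (F#, A#, C#); D3 is not a chord tone.
It is approached by step up from C#3 and left by step down to C#3.
Step away and step back to the same note — a neighbor tone (upper neighbor).

Non-chord tone — a neighbor tone.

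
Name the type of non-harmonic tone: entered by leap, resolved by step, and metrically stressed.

Approach: by leap. Departure: by step. Metric position: strong.
Leap in, step out, in a metrically strong position — an appoggiatura. (It is the mirror image of the escape tone, which steps in and leaps out from a weak position.)

Appoggiatura.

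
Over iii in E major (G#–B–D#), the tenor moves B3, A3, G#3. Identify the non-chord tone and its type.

A3 is a passing tone.

The harmony at that moment is G# minor triad (G#, B, D#); A3 is not a chord tone.
It is approached by step down from B3 and left by step down to G#3.
Step in, step out in the same direction — a passing tone.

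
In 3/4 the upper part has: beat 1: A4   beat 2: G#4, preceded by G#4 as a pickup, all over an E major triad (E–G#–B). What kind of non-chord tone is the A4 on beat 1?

The harmony at that moment is E major triad (E, G#, B); A4 is not a chord tone.
It is approached by step up from G#4 and left by step down to G#4.
Step away and step back to the same note — a neighbor tone (upper neighbor).

Upper neighbor tone.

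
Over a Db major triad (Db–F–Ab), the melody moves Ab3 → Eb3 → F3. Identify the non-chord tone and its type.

The harmony at that moment is Db major triad (Db, F, Ab); Eb3 is not a chord tone.
It is approached by leap down from Ab3 and left by step up to F3.
Leap in, step out — an appoggiatura.

Eb3 is an appoggiatura.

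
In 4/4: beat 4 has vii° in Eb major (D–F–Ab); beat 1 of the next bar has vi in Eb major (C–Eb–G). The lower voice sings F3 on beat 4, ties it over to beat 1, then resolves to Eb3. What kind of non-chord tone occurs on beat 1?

Suspension.

The harmony at that moment is C minor triad (C, Eb, G); F3 is not a chord tone.
It is held over (the same pitch as the preceding F3) and left by step down to Eb3.
Held over from the previous chord and resolving down by step — a suspension.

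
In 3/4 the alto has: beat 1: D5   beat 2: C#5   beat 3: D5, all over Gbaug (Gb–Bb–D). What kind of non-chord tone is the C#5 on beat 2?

The harmony at that moment is Gb augmented triad (Gb, Bb, D); C#5 is not a chord tone.
It is approached by step down from D5 and left by step up to D5.
Step away and step back to the same note — a neighbor tone (lower neighbor).

Lower neighbor tone.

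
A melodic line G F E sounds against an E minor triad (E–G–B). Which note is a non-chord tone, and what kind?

F is a passing tone.

The harmony at that moment is E minor triad (E, G, B); F is not a chord tone.
It is approached by step down from G and left by step down to E.
Step in, step out in the same direction — a passing tone.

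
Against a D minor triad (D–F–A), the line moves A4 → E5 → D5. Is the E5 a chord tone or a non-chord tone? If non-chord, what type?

Non-chord tone — an appoggiatura.

The harmony at that moment is D minor triad (D, F, A); E5 is not a chord tone.
It is approached by leap up from A4 and left by step down to D5.
Leap in, step out — an appoggiatura.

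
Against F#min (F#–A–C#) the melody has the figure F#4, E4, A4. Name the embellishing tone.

E4 is an escape tone.

The harmony at that moment is F# minor triad (F#, A, C#); E4 is not a chord tone.
It is approached by step down from F#4 and left by leap up to A4.
Step in, leap out — an escape tone.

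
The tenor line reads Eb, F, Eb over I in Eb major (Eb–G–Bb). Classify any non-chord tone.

F is a neighbor tone.

The harmony at that moment is Eb major triad (Eb, G, Bb); F is not a chord tone.
It is approached by step up from Eb and left by step down to Eb.
Step away and step back to the same note — a neighbor tone (upper neighbor).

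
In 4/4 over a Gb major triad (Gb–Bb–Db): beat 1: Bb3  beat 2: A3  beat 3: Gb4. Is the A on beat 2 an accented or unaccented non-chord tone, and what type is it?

The harmony at that moment is Gb major triad (Gb, Bb, Db); A3 is not a chord tone.
It is approached by step down from Bb3 and left by leap up to Gb4.
Step in, leap out — an escape tone.
It falls on a weak beat, so it is unaccented.

Unaccented escape tone.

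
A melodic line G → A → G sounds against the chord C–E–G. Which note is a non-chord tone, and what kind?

A is a neighbor tone.

The harmony at that moment is C major triad (C, E, G); A is not a chord tone.
It is approached by step up from G and left by step down to G.
Step away and step back to the same note — a neighbor tone (upper neighbor).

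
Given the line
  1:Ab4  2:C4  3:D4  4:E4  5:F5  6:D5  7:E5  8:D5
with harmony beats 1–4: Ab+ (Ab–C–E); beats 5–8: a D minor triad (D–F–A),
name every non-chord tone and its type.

D4 (beat 3) — passing tone; E5 (beat 7) — neighbor tone.

The harmony at that moment is Ab augmented triad (Ab, C, E); D4 is not a chord tone.
It is approached by step up from C4 and left by step up to E4.
Step in, step out in the same direction — a passing tone.
The harmony at that moment is D minor triad (D, F, A); E5 is not a chord tone.
It is approached by step up from D5 and left by step down to D5.
Step away and step back to the same note — a neighbor tone (upper neighbor).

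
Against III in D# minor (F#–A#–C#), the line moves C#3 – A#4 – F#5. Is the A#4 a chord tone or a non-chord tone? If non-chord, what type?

Chord tone (the third of F# major triad).

F# major triad contains F#, A#, C#; A# is the third, so it is a chord tone.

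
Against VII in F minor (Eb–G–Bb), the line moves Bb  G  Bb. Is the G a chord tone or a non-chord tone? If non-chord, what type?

Eb major triad contains Eb, G, Bb; G is the third, so it is a chord tone.

Chord tone (the third of Eb major triad).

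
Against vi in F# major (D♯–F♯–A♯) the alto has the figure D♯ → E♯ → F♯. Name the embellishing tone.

E♯ is a passing tone.

The harmony at that moment is D♯ minor triad (D♯, F♯, A♯); E♯ is not a chord tone.
It is approached by step up from D♯ and left by step up to F♯.
Step in, step out in the same direction — a passing tone.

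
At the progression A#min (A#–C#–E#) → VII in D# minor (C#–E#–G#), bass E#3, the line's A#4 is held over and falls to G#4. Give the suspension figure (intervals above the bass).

At the second chord the bass is E#3. The suspended A#4 lies a fourth above the bass; after resolving down by step to G#4, the interval above the bass becomes a third.
Suspension figures are named by those two intervals: 4–3.

4–3 suspension.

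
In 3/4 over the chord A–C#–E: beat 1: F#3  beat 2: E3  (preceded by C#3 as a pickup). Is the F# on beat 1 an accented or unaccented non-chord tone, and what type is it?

The harmony at that moment is A major triad (A, C#, E); F#3 is not a chord tone.
It is approached by leap up from C#3 and left by step down to E3.
Leap in, step out — an appoggiatura.
It falls on the downbeat, so it is accented.

Accented appoggiatura.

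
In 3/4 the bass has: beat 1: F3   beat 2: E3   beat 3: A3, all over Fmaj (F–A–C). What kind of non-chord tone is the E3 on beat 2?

The harmony at that moment is F major triad (F, A, C); E3 is not a chord tone.
It is approached by step down from F3 and left by leap up to A3.
Step in, leap out, on a weak beat — an escape tone.

Escape tone.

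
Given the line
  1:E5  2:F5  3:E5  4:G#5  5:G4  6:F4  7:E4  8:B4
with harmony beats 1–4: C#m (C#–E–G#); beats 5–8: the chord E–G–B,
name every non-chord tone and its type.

F5 (beat 2) — neighbor tone; F4 (beat 6) — passing tone.

The harmony at that moment is C# minor triad (C#, E, G#); F5 is not a chord tone.
It is approached by step up from E5 and left by step down to E5.
Step away and step back to the same note — a neighbor tone (upper neighbor).
The harmony at that moment is E minor triad (E, G, B); F4 is not a chord tone.
It is approached by step down from G4 and left by step down to E4.
Step in, step out in the same direction — a passing tone.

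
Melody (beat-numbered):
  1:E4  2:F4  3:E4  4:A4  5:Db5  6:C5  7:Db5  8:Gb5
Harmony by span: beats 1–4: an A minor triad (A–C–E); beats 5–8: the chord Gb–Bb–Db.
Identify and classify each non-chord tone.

The harmony at that moment is A minor triad (A, C, E); F4 is not a chord tone.
It is approached by step up from E4 and left by step down to E4.
Step away and step back to the same note — a neighbor tone (upper neighbor).
The harmony at that moment is Gb major triad (Gb, Bb, Db); C5 is not a chord tone.
It is approached by step down from Db5 and left by step up to Db5.
Step away and step back to the same note — a neighbor tone (lower neighbor).

F4 (beat 2) — neighbor tone; C5 (beat 6) — neighbor tone.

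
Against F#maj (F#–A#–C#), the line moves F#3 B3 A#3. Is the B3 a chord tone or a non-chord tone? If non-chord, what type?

The harmony at that moment is F# major triad (F#, A#, C#); B3 is not a chord tone.
It is approached by leap up from F#3 and left by step down to A#3.
Leap in, step out — an appoggiatura.

Non-chord tone — an appoggiatura.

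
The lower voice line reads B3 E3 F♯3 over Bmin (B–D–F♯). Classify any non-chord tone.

E3 is an appoggiatura.

The harmony at that moment is B minor triad (B, D, F♯); E3 is not a chord tone.
It is approached by leap down from B3 and left by step up to F♯3.
Leap in, step out — an appoggiatura.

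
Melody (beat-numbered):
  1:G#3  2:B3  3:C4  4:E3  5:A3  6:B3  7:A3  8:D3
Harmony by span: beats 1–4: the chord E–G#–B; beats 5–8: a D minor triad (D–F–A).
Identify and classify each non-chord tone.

C4 (beat 3) — escape tone; B3 (beat 6) — neighbor tone.

The harmony at that moment is E major triad (E, G#, B); C4 is not a chord tone.
It is approached by step up from B3 and left by leap down to E3.
Step in, leap out — an escape tone.
The harmony at that moment is D minor triad (D, F, A); B3 is not a chord tone.
It is approached by step up from A3 and left by step down to A3.
Step away and step back to the same note — a neighbor tone (upper neighbor).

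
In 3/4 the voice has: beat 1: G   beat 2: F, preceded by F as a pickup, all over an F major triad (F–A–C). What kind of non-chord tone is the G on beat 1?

The harmony at that moment is F major triad (F, A, C); G is not a chord tone.
It is approached by step up from F and left by step down to F.
Step away and step back to the same note — a neighbor tone (upper neighbor).

Upper neighbor tone.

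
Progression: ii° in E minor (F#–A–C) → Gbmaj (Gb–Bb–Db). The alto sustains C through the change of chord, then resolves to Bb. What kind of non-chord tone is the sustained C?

The harmony at that moment is Gb major triad (Gb, Bb, Db); C is not a chord tone.
It is held over (the same pitch as the preceding C) and left by step down to Bb.
Held over from the previous chord and resolving down by step — a suspension.

C is a suspension.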